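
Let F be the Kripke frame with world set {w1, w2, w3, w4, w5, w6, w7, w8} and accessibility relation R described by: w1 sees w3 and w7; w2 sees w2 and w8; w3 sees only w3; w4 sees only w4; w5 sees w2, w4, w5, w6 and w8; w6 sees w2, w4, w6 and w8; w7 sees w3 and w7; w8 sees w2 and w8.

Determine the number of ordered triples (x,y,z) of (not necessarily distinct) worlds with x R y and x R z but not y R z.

Enumerating: (w1,w3,w7), (w5,w2,w4), (w5,w2,w5), (w5,w2,w6), (w5,w4,w2), (w5,w4,w5), (w5,w4,w6), (w5,w4,w8), (w5,w6,w5), (w5,w8,w4), (w5,w8,w5), (w5,w8,w6), … and 8 more.
Total: 20.

20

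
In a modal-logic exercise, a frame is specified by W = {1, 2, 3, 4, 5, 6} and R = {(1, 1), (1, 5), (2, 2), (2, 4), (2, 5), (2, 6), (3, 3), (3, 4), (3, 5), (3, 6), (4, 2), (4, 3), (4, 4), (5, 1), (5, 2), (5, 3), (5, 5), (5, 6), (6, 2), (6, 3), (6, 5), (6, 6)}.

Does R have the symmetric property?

Symmetric: yes — every pair in R has its reverse in R.

Yes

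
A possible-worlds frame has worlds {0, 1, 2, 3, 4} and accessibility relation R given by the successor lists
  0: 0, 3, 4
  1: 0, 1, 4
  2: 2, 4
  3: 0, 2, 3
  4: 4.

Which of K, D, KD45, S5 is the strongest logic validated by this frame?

D

Serial (axiom D): yes — every world has a successor (e.g. 0 R 0).
Euclidean (axiom 5): no — 0 R 3 and 0 R 4, but not 3 R 4.
Transitive (axiom 4): no — 0 R 3 and 3 R 2, but not 0 R 2.
Reflexive (axiom T): yes — every world is R-related to itself.
So F validates K, D; KD45 would additionally require R to be Euclidean and transitive. The strongest is D.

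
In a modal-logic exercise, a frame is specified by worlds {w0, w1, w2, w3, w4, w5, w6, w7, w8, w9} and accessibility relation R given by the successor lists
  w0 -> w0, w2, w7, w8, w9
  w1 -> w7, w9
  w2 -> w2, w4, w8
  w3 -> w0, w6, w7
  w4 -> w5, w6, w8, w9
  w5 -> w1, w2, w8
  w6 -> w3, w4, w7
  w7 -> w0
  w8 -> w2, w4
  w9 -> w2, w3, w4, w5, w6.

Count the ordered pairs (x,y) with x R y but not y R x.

17

Enumerating: (w0,w2), (w0,w8), (w0,w9), (w1,w7), (w1,w9), (w2,w4), (w3,w0), (w3,w7), (w4,w5), (w5,w1), (w5,w2), (w5,w8), (w6,w7), (w9,w2), (w9,w3), (w9,w5), (w9,w6).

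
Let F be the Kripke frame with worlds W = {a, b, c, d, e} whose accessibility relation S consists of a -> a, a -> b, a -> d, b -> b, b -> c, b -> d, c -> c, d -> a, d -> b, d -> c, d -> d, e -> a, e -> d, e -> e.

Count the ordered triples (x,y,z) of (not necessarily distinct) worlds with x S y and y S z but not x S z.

6

Enumerating: (a,b,c), (a,d,c), (b,d,a), (e,a,b), (e,d,b), (e,d,c).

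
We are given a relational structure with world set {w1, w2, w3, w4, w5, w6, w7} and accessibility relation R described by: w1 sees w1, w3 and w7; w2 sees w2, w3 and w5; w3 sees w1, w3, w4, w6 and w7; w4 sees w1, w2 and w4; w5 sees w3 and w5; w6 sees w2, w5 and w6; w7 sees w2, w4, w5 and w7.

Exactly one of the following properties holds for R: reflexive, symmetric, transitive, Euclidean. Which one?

Reflexive: yes — every world is R-related to itself.
Symmetric: no — w1 R w7 but not w7 R w1.
Transitive: no — w1 R w3 and w3 R w4, but not w1 R w4.
Euclidean: no — w1 R w7 and w1 R w3, but not w7 R w3.
Only reflexive holds.

reflexive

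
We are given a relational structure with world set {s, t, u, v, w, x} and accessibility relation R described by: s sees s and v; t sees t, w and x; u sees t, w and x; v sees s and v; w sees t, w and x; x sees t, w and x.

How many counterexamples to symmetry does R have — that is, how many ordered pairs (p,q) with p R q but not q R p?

Enumerating: (u,t), (u,w), (u,x).

3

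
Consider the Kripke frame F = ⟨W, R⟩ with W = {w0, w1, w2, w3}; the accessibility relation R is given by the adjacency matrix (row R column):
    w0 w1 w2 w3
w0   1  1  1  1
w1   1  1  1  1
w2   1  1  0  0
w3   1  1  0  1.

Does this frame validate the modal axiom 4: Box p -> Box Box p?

Axiom 4 corresponds to the accessibility relation being transitive.
Transitive: no — w2 R w0 and w0 R w3, but not w2 R w3.

No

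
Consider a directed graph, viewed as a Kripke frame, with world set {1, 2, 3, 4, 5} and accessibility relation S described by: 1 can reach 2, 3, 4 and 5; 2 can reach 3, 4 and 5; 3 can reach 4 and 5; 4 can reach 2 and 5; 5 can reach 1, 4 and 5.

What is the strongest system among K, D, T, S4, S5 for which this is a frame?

Serial (axiom D): yes — every world has a successor (e.g. 1 S 2).
Reflexive (axiom T): no — 1 is not related to itself.
Transitive (axiom 4): no — 2 S 5 and 5 S 1, but not 2 S 1.
Euclidean (axiom 5): no — 1 S 3 and 1 S 2, but not 3 S 2.
So F validates K, D; T would additionally require S to be reflexive. The strongest is D.

D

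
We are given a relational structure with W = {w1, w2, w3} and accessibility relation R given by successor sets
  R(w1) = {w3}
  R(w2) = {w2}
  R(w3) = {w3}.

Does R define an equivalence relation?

Reflexive: no — w1 is not related to itself.
Symmetric: no — w1 R w3 but not w3 R w1.
Transitive: yes — every two-step R-path is closed by a direct edge.
So R is not an equivalence relation.

No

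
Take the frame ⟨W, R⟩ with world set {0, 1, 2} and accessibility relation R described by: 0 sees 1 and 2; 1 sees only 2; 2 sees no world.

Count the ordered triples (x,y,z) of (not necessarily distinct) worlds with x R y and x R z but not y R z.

Enumerating: (0,1,1), (0,2,1), (0,2,2), (1,2,2).

4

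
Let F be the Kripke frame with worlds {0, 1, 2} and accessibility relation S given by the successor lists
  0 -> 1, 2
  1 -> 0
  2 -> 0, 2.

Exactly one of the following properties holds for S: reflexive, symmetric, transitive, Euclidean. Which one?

Reflexive: no — 0 is not related to itself.
Symmetric: yes — every pair in S has its reverse in S.
Transitive: no — 1 S 0 and 0 S 2, but not 1 S 2.
Euclidean: no — 0 S 1 and 0 S 2, but not 1 S 2.
Only symmetric holds.

symmetric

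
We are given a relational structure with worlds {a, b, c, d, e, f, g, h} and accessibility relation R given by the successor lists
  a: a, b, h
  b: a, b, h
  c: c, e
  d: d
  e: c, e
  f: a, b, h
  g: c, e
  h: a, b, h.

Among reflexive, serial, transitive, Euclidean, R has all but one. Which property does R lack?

Reflexive: no — f is not related to itself.
Serial: yes — every world has a successor (e.g. a R a).
Transitive: yes — every two-step R-path is closed by a direct edge.
Euclidean: yes — any two successors of a common world are R-related.
Only reflexive fails.

reflexive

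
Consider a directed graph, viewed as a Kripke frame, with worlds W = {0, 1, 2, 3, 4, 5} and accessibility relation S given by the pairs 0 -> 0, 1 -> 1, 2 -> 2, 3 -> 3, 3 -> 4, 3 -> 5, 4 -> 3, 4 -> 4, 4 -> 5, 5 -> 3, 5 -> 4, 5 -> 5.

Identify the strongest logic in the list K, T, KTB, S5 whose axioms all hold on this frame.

Reflexive (axiom T): yes — every world is S-related to itself.
Symmetric (axiom B): yes — every pair in S has its reverse in S.
Euclidean (axiom 5): yes — any two successors of a common world are S-related.
So F validates K, T, KTB, S5. The strongest is S5.

S5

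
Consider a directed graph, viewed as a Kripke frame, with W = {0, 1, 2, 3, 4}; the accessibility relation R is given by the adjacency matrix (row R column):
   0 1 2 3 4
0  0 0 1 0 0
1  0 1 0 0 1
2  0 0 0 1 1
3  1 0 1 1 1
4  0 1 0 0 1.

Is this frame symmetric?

Symmetric: no — 0 R 2 but not 2 R 0.

No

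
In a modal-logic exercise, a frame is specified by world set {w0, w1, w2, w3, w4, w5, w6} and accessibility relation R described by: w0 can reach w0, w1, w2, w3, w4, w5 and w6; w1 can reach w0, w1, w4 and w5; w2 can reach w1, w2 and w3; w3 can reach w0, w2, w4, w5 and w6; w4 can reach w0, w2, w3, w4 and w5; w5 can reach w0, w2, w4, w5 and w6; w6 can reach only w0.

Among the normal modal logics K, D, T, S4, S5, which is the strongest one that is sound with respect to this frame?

D

Serial (axiom D): yes — every world has a successor (e.g. w0 R w0).
Reflexive (axiom T): no — w3 is not related to itself.
Transitive (axiom 4): no — w1 R w0 and w0 R w2, but not w1 R w2.
Euclidean (axiom 5): no — w0 R w1 and w0 R w2, but not w1 R w2.
So F validates K, D; T would additionally require R to be reflexive. The strongest is D.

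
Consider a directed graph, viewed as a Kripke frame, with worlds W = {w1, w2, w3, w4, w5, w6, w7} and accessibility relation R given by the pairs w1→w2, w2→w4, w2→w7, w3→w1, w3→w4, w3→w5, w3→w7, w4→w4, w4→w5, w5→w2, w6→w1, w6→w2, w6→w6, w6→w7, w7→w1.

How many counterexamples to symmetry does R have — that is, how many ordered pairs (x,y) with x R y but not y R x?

13

Enumerating: (w1,w2), (w2,w4), (w2,w7), (w3,w1), (w3,w4), (w3,w5), (w3,w7), (w4,w5), (w5,w2), (w6,w1), (w6,w2), (w6,w7), (w7,w1).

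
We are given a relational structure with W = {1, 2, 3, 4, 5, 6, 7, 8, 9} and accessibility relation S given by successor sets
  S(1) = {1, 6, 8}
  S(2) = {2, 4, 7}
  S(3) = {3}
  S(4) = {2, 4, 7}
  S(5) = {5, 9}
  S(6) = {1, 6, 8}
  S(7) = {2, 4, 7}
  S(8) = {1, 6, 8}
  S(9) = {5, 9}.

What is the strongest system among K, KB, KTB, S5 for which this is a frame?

S5

Symmetric (axiom B): yes — every pair in S has its reverse in S.
Reflexive (axiom T): yes — every world is S-related to itself.
Euclidean (axiom 5): yes — any two successors of a common world are S-related.
So F validates K, KB, KTB, S5. The strongest is S5.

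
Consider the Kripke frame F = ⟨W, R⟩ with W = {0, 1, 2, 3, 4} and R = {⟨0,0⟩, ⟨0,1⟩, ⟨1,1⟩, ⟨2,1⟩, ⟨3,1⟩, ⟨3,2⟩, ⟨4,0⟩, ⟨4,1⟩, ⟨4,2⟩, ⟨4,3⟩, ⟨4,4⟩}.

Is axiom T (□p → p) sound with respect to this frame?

By correspondence theory, T is valid on a frame iff R is reflexive.
Reflexive: no — 2 is not related to itself.

No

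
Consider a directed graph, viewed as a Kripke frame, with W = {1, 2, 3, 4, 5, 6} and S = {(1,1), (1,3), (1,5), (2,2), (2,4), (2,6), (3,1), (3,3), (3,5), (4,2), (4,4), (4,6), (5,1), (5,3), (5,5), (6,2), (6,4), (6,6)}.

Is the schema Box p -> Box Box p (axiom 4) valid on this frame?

The schema 4 characterises exactly the transitive frames.
Transitive: yes — every two-step S-path is closed by a direct edge.

Yes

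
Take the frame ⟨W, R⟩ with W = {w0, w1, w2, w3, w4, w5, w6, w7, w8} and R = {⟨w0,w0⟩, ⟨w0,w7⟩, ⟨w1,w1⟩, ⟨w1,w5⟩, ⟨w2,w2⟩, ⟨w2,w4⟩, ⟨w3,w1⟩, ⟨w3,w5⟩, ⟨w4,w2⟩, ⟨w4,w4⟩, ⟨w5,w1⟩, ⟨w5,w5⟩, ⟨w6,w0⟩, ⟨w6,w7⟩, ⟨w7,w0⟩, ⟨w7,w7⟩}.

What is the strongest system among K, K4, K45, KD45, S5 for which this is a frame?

Transitive (axiom 4): yes — every two-step R-path is closed by a direct edge.
Euclidean (axiom 5): yes — any two successors of a common world are R-related.
Serial (axiom D): no — w8 has no R-successor.
Reflexive (axiom T): no — w3 is not related to itself.
So F validates K, K4, K45; KD45 would additionally require R to be serial. The strongest is K45.

K45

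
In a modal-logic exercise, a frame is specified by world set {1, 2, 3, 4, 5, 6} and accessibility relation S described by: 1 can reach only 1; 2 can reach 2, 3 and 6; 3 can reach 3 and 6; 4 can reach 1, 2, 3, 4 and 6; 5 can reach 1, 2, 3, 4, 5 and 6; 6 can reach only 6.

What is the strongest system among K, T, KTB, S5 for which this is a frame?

T

Reflexive (axiom T): yes — every world is S-related to itself.
Symmetric (axiom B): no — 2 S 3 but not 3 S 2.
Euclidean (axiom 5): no — 2 S 6 and 2 S 3, but not 6 S 3.
So F validates K, T; KTB would additionally require S to be symmetric. The strongest is T.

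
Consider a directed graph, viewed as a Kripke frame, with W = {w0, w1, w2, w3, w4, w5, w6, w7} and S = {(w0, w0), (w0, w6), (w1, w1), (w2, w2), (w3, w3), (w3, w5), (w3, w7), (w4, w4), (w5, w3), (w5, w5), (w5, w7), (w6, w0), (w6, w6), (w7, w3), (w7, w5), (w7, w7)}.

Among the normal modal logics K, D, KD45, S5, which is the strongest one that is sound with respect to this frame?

S5

Serial (axiom D): yes — every world has a successor (e.g. w0 S w0).
Euclidean (axiom 5): yes — any two successors of a common world are S-related.
Transitive (axiom 4): yes — every two-step S-path is closed by a direct edge.
Reflexive (axiom T): yes — every world is S-related to itself.
So F validates K, D, KD45, S5. The strongest is S5.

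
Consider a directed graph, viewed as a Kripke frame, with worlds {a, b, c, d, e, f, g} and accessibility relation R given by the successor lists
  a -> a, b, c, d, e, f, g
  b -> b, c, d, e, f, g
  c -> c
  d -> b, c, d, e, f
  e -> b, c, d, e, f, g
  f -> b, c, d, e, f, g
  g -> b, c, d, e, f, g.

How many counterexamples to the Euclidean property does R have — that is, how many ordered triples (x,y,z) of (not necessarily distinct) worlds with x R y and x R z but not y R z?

40

Enumerating: (a,b,a), (a,c,a), (a,c,b), (a,c,d), (a,c,e), (a,c,f), (a,c,g), (a,d,a), (a,d,g), (a,e,a), (a,f,a), (a,g,a), … and 28 more.
Total: 40.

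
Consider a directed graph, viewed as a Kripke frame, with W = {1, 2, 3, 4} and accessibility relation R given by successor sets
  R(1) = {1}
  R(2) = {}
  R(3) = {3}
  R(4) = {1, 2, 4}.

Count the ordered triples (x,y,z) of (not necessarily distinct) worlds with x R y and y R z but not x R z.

R is transitive; there are no such tuples.

0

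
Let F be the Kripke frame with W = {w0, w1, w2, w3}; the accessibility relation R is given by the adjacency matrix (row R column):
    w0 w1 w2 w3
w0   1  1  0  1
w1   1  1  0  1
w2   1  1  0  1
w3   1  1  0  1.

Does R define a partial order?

Reflexive: no — w2 is not related to itself.
Transitive: yes — every two-step R-path is closed by a direct edge.
Antisymmetric: no — w0 R w1 and w1 R w0 with w0 ≠ w1.
So R is not a partial order.

No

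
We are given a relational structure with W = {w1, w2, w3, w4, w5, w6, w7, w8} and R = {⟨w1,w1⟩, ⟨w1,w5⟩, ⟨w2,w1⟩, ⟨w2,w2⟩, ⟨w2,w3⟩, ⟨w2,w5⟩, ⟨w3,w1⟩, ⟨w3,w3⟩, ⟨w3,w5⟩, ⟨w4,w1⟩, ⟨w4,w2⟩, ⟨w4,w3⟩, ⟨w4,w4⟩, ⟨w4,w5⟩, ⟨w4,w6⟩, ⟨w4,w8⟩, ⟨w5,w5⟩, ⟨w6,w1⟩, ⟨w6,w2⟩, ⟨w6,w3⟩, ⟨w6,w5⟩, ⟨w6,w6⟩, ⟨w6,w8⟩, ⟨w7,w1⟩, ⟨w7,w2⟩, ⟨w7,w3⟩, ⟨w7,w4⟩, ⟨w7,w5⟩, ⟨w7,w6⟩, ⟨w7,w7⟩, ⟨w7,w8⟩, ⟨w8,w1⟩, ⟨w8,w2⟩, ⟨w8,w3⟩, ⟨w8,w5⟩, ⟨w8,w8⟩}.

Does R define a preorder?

Yes

Reflexive: yes — every world is R-related to itself.
Transitive: yes — every two-step R-path is closed by a direct edge.
So R is a preorder.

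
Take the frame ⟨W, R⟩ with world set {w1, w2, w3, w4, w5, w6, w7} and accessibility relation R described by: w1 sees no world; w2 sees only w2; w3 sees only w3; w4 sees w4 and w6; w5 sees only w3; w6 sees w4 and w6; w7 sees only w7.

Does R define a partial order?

No

Reflexive: no — w1 is not related to itself.
Transitive: yes — every two-step R-path is closed by a direct edge.
Antisymmetric: no — w4 R w6 and w6 R w4 with w4 ≠ w6.
So R is not a partial order.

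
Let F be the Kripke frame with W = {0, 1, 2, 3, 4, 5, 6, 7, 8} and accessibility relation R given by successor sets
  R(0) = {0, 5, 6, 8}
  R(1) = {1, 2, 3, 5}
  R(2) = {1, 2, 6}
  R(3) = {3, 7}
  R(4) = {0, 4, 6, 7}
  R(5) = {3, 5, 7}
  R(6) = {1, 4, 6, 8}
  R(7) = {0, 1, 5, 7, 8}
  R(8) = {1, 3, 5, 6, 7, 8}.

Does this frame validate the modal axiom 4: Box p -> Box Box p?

No

By correspondence theory, 4 is valid on a frame iff R is transitive.
Transitive: no — 0 R 5 and 5 R 3, but not 0 R 3.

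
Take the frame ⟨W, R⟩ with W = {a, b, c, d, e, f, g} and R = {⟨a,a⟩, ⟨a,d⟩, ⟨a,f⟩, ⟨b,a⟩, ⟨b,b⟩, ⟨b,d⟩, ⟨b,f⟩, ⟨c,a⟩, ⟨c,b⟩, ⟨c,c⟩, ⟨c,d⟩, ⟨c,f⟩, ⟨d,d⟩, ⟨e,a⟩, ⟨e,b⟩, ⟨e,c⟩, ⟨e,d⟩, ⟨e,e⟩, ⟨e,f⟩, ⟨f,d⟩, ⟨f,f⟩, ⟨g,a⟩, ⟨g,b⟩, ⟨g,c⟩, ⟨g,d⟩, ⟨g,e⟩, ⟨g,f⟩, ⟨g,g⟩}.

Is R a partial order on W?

Reflexive: yes — every world is R-related to itself.
Transitive: yes — every two-step R-path is closed by a direct edge.
Antisymmetric: yes — no distinct pair is related both ways.
So R is a partial order.

Yes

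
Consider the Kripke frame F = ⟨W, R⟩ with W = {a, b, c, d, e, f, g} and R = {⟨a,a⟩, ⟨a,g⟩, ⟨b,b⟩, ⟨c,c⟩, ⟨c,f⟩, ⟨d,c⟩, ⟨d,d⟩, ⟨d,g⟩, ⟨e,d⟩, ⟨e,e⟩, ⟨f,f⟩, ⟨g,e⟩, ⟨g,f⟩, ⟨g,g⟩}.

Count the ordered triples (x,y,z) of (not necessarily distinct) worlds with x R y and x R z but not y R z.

11

Enumerating: (a,g,a), (c,f,c), (d,c,d), (d,c,g), (d,g,c), (d,g,d), (e,d,e), (g,e,f), (g,e,g), (g,f,e), (g,f,g).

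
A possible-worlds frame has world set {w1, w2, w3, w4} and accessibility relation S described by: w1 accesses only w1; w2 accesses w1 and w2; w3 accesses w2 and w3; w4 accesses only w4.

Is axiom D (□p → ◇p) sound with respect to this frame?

The schema D characterises exactly the serial frames.
Serial: yes — every world has a successor (e.g. w1 S w1).

Yes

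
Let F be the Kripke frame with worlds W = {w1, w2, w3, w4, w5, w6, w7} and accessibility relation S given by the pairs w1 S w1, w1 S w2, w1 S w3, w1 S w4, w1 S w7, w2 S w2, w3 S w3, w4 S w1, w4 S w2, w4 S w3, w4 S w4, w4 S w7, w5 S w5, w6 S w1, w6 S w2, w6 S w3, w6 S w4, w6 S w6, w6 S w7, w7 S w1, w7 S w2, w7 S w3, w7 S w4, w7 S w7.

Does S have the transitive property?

Transitive: yes — every two-step S-path is closed by a direct edge.

Yes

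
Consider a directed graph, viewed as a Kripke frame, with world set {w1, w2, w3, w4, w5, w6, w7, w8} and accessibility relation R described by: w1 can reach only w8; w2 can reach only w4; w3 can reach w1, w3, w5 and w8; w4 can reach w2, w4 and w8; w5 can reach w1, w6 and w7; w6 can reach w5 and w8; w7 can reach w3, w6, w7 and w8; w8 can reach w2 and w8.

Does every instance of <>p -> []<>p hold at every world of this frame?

Axiom 5 corresponds to the accessibility relation being Euclidean.
Euclidean: no — w3 R w1 and w3 R w5, but not w1 R w5.

No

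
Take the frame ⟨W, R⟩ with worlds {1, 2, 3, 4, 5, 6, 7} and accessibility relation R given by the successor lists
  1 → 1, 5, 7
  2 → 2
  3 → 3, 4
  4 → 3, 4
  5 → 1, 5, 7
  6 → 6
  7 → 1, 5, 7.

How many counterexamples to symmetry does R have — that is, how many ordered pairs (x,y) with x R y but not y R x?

R is symmetric; there are no such tuples.

0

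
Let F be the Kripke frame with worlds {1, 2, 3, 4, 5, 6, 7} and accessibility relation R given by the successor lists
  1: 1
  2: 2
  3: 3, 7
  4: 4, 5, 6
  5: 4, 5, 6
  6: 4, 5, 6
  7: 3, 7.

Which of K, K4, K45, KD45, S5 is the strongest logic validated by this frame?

S5

Transitive (axiom 4): yes — every two-step R-path is closed by a direct edge.
Euclidean (axiom 5): yes — any two successors of a common world are R-related.
Serial (axiom D): yes — every world has a successor (e.g. 1 R 1).
Reflexive (axiom T): yes — every world is R-related to itself.
So F validates K, K4, K45, KD45, S5. The strongest is S5.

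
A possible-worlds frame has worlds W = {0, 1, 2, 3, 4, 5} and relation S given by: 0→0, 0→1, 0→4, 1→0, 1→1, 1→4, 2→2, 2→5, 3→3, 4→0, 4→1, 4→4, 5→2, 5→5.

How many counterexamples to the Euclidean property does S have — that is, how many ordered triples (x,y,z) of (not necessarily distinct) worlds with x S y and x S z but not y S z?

0

S is Euclidean; there are no such tuples.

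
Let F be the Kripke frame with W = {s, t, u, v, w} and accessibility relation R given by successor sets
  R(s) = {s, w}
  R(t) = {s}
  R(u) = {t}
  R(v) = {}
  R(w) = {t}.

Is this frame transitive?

Transitive: no — s R w and w R t, but not s R t.

No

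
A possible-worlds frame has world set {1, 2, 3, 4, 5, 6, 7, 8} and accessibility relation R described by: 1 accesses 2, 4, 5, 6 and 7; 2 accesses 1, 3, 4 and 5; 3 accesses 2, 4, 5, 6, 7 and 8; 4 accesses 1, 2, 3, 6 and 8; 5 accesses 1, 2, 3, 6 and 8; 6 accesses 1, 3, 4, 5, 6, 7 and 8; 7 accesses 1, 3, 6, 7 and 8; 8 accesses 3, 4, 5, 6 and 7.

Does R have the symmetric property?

Yes

Symmetric: yes — every pair in R has its reverse in R.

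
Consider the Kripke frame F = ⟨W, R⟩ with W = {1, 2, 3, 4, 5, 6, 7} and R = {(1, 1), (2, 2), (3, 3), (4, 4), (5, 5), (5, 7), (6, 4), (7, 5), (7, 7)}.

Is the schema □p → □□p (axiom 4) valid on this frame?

Yes

Axiom 4 corresponds to the accessibility relation being transitive.
Transitive: yes — every two-step R-path is closed by a direct edge.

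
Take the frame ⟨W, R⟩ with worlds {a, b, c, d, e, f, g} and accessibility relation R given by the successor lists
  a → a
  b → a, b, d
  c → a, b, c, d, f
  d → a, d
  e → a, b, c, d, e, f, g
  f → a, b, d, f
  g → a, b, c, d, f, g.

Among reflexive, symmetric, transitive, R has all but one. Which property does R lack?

Reflexive: yes — every world is R-related to itself.
Symmetric: no — b R a but not a R b.
Transitive: yes — every two-step R-path is closed by a direct edge.
Only symmetric fails.

symmetric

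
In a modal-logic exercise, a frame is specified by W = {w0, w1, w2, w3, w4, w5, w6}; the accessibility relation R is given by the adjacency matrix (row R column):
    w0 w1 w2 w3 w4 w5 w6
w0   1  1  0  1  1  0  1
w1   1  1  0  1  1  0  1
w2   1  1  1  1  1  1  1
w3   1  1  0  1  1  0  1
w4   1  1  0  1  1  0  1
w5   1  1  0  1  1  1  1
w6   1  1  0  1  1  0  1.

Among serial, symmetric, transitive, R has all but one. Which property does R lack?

Serial: yes — every world has a successor (e.g. w0 R w0).
Symmetric: no — w2 R w0 but not w0 R w2.
Transitive: yes — every two-step R-path is closed by a direct edge.
Only symmetric fails.

symmetric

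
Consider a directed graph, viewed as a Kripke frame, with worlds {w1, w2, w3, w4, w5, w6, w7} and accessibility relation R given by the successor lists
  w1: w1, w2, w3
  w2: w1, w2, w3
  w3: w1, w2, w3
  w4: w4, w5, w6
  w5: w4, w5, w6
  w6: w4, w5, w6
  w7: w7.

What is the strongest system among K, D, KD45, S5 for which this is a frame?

S5

Serial (axiom D): yes — every world has a successor (e.g. w1 R w1).
Euclidean (axiom 5): yes — any two successors of a common world are R-related.
Transitive (axiom 4): yes — every two-step R-path is closed by a direct edge.
Reflexive (axiom T): yes — every world is R-related to itself.
So F validates K, D, KD45, S5. The strongest is S5.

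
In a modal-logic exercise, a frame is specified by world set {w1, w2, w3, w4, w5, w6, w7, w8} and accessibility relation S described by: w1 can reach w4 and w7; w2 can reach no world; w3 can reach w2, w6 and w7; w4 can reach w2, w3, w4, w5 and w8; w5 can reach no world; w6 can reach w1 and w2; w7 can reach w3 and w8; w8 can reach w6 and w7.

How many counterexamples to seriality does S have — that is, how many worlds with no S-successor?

2

Enumerating: w2, w5.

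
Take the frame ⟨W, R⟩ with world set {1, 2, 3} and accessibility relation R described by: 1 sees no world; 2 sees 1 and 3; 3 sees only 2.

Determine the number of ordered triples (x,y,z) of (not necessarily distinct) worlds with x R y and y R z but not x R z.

Enumerating: (2,3,2), (3,2,1), (3,2,3).

3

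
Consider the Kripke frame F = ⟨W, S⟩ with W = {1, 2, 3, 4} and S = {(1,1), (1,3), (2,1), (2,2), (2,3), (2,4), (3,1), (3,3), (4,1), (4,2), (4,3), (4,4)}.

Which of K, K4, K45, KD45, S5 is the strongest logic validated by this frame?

K4

Transitive (axiom 4): yes — every two-step S-path is closed by a direct edge.
Euclidean (axiom 5): no — 2 S 1 and 2 S 4, but not 1 S 4.
Serial (axiom D): yes — every world has a successor (e.g. 1 S 1).
Reflexive (axiom T): yes — every world is S-related to itself.
So F validates K, K4; K45 would additionally require S to be Euclidean. The strongest is K4.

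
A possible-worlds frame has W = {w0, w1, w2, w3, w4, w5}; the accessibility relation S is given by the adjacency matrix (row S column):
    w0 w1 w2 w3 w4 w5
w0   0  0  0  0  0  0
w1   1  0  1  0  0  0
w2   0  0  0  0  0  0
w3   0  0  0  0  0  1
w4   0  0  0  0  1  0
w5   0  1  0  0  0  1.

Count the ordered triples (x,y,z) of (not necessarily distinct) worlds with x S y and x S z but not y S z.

6

Enumerating: (w1,w0,w0), (w1,w0,w2), (w1,w2,w0), (w1,w2,w2), (w5,w1,w1), (w5,w1,w5).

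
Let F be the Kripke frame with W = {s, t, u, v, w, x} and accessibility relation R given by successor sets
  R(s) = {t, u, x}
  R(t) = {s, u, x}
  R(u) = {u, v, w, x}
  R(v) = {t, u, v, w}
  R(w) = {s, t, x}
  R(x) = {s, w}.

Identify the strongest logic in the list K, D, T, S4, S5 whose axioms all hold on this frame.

D

Serial (axiom D): yes — every world has a successor (e.g. s R t).
Reflexive (axiom T): no — s is not related to itself.
Transitive (axiom 4): no — s R u and u R v, but not s R v.
Euclidean (axiom 5): no — s R u and s R t, but not u R t.
So F validates K, D; T would additionally require R to be reflexive. The strongest is D.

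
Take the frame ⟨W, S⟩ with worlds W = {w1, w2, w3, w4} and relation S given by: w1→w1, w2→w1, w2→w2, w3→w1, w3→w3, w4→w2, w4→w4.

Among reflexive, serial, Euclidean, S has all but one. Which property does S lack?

Euclidean

Reflexive: yes — every world is S-related to itself.
Serial: yes — every world has a successor (e.g. w1 S w1).
Euclidean: no — w2 S w1 and w2 S w2, but not w1 S w2.
Only Euclidean fails.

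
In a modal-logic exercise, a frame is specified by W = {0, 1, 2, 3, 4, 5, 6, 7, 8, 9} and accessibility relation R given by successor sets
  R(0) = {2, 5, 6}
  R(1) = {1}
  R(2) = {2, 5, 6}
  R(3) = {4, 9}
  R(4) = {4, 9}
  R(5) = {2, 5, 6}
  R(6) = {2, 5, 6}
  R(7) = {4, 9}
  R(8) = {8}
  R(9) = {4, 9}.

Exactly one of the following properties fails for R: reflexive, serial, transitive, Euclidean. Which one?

Reflexive: no — 0 is not related to itself.
Serial: yes — every world has a successor (e.g. 0 R 2).
Transitive: yes — every two-step R-path is closed by a direct edge.
Euclidean: yes — any two successors of a common world are R-related.
Only reflexive fails.

reflexive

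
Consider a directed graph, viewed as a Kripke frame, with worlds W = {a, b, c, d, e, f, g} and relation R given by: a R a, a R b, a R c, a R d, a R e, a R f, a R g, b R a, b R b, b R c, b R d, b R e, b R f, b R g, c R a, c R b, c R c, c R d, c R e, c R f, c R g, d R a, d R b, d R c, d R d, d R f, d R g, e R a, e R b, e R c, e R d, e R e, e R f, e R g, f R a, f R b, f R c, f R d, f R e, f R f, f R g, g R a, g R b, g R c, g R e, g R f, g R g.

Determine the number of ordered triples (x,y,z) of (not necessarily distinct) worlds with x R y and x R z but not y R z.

11

Enumerating: (a,d,e), (a,g,d), (b,d,e), (b,g,d), (c,d,e), (c,g,d), (d,g,d), (e,d,e), (e,g,d), (f,d,e), (f,g,d).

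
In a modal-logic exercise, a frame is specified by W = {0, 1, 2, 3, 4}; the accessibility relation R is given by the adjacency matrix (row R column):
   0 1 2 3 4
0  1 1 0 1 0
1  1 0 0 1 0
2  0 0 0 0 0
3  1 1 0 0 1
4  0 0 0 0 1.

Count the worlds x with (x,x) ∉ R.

Enumerating: 1, 2, 3.

3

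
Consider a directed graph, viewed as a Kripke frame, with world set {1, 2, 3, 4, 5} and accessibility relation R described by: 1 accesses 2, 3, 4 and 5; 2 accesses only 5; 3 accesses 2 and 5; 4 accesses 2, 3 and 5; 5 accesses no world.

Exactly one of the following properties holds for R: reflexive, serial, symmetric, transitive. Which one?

Reflexive: no — 1 is not related to itself.
Serial: no — 5 has no R-successor.
Symmetric: no — 1 R 2 but not 2 R 1.
Transitive: yes — every two-step R-path is closed by a direct edge.
Only transitive holds.

transitive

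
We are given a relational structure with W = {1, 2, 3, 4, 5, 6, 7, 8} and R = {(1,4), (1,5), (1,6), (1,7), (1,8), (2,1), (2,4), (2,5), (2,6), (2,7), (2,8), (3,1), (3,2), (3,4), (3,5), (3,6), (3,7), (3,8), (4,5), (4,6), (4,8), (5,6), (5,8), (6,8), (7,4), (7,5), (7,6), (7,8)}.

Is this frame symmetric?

Symmetric: no — 1 R 4 but not 4 R 1.

No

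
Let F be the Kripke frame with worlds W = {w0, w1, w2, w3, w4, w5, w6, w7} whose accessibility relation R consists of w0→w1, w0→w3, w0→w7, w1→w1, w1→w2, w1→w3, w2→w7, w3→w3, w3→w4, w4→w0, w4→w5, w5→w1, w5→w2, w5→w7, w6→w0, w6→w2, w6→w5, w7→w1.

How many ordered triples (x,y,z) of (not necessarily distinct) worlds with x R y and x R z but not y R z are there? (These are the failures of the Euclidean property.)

30

Enumerating: (w0,w1,w7), (w0,w3,w1), (w0,w3,w7), (w0,w7,w3), (w0,w7,w7), (w1,w2,w1), (w1,w2,w2), (w1,w2,w3), (w1,w3,w1), (w1,w3,w2), (w2,w7,w7), (w3,w4,w3), … and 18 more.
Total: 30.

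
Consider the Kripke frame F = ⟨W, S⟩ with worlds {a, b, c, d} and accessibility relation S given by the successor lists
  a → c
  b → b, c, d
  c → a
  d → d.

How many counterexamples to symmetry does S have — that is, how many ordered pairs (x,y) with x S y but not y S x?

Enumerating: (b,c), (b,d).

2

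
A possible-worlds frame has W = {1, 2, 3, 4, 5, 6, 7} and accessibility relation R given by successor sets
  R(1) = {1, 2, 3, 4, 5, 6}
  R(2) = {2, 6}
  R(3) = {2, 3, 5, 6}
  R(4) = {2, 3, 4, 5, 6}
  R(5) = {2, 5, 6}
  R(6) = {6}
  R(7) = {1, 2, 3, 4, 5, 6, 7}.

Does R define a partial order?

Reflexive: yes — every world is R-related to itself.
Transitive: yes — every two-step R-path is closed by a direct edge.
Antisymmetric: yes — no distinct pair is related both ways.
So R is a partial order.

Yes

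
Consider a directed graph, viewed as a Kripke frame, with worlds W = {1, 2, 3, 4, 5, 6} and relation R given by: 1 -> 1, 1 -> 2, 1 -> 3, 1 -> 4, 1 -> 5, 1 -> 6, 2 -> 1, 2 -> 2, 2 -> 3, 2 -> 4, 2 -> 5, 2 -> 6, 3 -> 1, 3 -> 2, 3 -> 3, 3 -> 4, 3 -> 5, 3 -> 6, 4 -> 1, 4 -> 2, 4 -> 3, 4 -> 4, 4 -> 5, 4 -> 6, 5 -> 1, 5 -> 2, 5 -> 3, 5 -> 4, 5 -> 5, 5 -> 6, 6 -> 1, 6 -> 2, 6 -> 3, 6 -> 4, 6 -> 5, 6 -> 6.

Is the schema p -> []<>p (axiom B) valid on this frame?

Yes

Axiom B corresponds to the accessibility relation being symmetric.
Symmetric: yes — every pair in R has its reverse in R.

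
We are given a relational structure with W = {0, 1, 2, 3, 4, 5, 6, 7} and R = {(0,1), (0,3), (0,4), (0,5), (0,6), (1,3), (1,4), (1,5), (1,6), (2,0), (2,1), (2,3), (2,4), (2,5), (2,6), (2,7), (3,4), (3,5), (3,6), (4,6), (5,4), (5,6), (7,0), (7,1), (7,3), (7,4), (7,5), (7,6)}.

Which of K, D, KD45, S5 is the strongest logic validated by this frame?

Serial (axiom D): no — 6 has no R-successor.
Euclidean (axiom 5): no — 0 R 3 and 0 R 1, but not 3 R 1.
Transitive (axiom 4): yes — every two-step R-path is closed by a direct edge.
Reflexive (axiom T): no — 0 is not related to itself.
So F validates K; D would additionally require R to be serial. The strongest is K.

K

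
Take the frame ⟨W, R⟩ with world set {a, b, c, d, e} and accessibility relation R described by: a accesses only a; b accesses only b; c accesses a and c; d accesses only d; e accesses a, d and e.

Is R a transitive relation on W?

Transitive: yes — every two-step R-path is closed by a direct edge.

Yes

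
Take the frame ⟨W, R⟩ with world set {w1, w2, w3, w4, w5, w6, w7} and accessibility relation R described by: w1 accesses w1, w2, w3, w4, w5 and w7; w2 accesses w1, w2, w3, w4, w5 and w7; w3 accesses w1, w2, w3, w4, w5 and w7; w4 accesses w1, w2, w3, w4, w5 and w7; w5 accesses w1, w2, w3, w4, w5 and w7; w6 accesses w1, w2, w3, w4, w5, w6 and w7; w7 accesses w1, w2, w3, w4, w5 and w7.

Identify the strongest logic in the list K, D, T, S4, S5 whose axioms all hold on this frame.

Serial (axiom D): yes — every world has a successor (e.g. w1 R w1).
Reflexive (axiom T): yes — every world is R-related to itself.
Transitive (axiom 4): yes — every two-step R-path is closed by a direct edge.
Euclidean (axiom 5): no — w6 R w1 and w6 R w6, but not w1 R w6.
So F validates K, D, T, S4; S5 would additionally require R to be Euclidean. The strongest is S4.

S4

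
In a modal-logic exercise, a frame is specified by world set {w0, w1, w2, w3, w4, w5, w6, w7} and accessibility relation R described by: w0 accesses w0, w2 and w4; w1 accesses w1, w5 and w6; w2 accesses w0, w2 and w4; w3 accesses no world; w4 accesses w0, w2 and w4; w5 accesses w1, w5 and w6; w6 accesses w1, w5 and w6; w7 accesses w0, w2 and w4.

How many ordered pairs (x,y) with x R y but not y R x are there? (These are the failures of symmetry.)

3

Enumerating: (w7,w0), (w7,w2), (w7,w4).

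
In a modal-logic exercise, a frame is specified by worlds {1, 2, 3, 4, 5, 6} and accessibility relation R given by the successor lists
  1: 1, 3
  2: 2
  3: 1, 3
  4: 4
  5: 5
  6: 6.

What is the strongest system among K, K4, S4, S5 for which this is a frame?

S5

Transitive (axiom 4): yes — every two-step R-path is closed by a direct edge.
Reflexive (axiom T): yes — every world is R-related to itself.
Euclidean (axiom 5): yes — any two successors of a common world are R-related.
So F validates K, K4, S4, S5. The strongest is S5.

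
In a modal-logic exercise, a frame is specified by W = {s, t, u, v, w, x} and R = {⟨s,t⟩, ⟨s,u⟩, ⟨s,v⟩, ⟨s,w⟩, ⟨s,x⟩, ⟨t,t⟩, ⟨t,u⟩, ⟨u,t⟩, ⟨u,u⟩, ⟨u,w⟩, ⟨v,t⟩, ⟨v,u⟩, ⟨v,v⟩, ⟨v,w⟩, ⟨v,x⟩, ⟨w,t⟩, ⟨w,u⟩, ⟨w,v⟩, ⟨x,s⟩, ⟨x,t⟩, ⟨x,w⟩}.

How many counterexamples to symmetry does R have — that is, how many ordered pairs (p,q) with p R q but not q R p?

Enumerating: (s,t), (s,u), (s,v), (s,w), (v,t), (v,u), (v,x), (w,t), (x,t), (x,w).

10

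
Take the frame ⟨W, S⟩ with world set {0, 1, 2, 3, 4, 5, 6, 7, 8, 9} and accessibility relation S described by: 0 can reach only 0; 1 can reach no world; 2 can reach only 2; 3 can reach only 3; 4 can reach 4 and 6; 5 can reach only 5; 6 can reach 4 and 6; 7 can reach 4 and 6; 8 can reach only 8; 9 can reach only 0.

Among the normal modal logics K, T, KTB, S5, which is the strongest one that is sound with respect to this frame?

K

Reflexive (axiom T): no — 1 is not related to itself.
Symmetric (axiom B): no — 7 S 4 but not 4 S 7.
Euclidean (axiom 5): yes — any two successors of a common world are S-related.
So F validates K; T would additionally require S to be reflexive. The strongest is K.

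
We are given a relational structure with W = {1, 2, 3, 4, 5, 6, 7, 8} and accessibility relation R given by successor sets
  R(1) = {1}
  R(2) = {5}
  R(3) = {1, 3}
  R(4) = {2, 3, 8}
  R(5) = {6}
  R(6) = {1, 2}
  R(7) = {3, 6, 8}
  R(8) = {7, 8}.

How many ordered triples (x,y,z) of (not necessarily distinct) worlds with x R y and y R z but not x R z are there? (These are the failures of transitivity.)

13

Enumerating: (2,5,6), (4,2,5), (4,3,1), (4,8,7), (5,6,1), (5,6,2), (6,2,5), (7,3,1), (7,6,1), (7,6,2), (7,8,7), (8,7,3), (8,7,6).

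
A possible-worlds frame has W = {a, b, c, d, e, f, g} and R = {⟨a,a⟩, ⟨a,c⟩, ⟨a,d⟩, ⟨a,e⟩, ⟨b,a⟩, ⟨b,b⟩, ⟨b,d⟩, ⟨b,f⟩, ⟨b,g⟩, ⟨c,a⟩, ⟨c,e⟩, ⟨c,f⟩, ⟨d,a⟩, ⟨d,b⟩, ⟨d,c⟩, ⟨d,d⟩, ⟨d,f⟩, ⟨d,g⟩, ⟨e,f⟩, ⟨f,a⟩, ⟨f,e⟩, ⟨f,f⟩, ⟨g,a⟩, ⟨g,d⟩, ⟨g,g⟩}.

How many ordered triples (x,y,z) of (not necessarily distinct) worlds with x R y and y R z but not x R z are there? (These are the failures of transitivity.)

Enumerating: (a,c,f), (a,d,b), (a,d,f), (a,d,g), (a,e,f), (b,a,c), (b,a,e), (b,d,c), (b,f,e), (c,a,c), (c,a,d), (d,a,e), … and 11 more.
Total: 23.

23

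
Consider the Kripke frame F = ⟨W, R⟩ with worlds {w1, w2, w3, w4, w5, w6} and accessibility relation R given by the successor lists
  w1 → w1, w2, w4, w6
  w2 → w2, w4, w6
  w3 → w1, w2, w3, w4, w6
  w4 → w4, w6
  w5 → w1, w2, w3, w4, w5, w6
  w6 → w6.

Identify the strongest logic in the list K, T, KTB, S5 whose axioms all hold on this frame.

T

Reflexive (axiom T): yes — every world is R-related to itself.
Symmetric (axiom B): no — w1 R w2 but not w2 R w1.
Euclidean (axiom 5): no — w1 R w4 and w1 R w2, but not w4 R w2.
So F validates K, T; KTB would additionally require R to be symmetric. The strongest is T.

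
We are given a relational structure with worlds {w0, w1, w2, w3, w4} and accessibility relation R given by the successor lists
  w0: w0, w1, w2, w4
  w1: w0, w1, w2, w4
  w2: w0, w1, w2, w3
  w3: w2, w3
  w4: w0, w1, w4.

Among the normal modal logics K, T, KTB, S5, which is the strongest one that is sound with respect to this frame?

KTB

Reflexive (axiom T): yes — every world is R-related to itself.
Symmetric (axiom B): yes — every pair in R has its reverse in R.
Euclidean (axiom 5): no — w0 R w2 and w0 R w4, but not w2 R w4.
So F validates K, T, KTB; S5 would additionally require R to be Euclidean. The strongest is KTB.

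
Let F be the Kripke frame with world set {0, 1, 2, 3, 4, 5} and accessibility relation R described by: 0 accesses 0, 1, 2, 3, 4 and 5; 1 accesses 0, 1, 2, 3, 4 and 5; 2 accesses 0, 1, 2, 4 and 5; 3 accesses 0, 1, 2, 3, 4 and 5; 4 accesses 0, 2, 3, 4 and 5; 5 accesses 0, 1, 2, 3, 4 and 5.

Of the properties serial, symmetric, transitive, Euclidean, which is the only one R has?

serial

Serial: yes — every world has a successor (e.g. 0 R 0).
Symmetric: no — 1 R 4 but not 4 R 1.
Transitive: no — 2 R 0 and 0 R 3, but not 2 R 3.
Euclidean: no — 0 R 2 and 0 R 3, but not 2 R 3.
Only serial holds.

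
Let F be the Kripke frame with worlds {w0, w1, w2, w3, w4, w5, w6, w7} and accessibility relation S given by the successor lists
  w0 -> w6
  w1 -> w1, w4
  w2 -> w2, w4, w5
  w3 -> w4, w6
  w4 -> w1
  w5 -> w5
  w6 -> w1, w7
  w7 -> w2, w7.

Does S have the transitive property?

No

Transitive: no — w0 S w6 and w6 S w1, but not w0 S w1.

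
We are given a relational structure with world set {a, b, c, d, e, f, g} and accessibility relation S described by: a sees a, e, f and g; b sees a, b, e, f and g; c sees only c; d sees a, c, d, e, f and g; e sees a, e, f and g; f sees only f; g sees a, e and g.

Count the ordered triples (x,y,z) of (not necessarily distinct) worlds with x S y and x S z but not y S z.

Enumerating: (a,f,a), (a,f,e), (a,f,g), (a,g,f), (b,a,b), (b,e,b), (b,f,a), (b,f,b), (b,f,e), (b,f,g), (b,g,b), (b,g,f), … and 21 more.
Total: 33.

33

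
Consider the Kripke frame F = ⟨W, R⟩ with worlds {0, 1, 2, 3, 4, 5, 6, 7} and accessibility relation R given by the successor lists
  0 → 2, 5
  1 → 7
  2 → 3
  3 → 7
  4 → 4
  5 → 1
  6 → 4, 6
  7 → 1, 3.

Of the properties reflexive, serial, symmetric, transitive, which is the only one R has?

Reflexive: no — 0 is not related to itself.
Serial: yes — every world has a successor (e.g. 0 R 2).
Symmetric: no — 0 R 2 but not 2 R 0.
Transitive: no — 0 R 2 and 2 R 3, but not 0 R 3.
Only serial holds.

serial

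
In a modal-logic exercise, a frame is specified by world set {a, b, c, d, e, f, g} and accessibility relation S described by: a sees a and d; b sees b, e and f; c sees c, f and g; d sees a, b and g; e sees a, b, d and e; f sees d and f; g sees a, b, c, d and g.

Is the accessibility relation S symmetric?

Symmetric: no — b S f but not f S b.

No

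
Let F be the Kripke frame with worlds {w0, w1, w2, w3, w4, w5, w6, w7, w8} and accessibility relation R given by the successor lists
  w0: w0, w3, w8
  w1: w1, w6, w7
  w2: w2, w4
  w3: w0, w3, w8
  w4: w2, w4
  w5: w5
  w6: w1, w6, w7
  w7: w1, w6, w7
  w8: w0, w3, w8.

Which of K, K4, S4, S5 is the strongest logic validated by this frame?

S5

Transitive (axiom 4): yes — every two-step R-path is closed by a direct edge.
Reflexive (axiom T): yes — every world is R-related to itself.
Euclidean (axiom 5): yes — any two successors of a common world are R-related.
So F validates K, K4, S4, S5. The strongest is S5.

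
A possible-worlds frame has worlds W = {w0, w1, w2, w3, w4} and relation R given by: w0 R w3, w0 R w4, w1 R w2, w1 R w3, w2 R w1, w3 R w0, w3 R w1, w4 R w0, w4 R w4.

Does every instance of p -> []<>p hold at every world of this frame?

The schema B characterises exactly the symmetric frames.
Symmetric: yes — every pair in R has its reverse in R.

Yes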